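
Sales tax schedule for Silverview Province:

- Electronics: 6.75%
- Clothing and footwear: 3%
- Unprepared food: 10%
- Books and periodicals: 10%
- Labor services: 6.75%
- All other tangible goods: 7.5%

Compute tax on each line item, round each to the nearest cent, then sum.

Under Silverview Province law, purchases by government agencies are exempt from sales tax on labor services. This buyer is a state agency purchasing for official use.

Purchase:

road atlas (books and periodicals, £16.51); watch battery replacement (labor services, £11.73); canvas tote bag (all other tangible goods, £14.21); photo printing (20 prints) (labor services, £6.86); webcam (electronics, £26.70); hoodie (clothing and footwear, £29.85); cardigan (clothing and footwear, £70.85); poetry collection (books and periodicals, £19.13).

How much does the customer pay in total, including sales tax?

Road atlas £16.51: books and periodicals → 10% → £1.65
Watch battery replacement £11.73: labor services, buyer-exempt → 0% → £0.00
Canvas tote bag £14.21: all other tangible goods → 7.5% → £1.07
Photo printing (20 prints) £6.86: labor services, buyer-exempt → 0% → £0.00
Webcam £26.70: electronics → 6.75% → £1.80
Hoodie £29.85: clothing and footwear → 3% → £0.90
Cardigan £70.85: clothing and footwear → 3% → £2.13
Poetry collection £19.13: books and periodicals → 10% → £1.91
Subtotal = £195.84; tax = £9.46; total due = £205.30

£205.30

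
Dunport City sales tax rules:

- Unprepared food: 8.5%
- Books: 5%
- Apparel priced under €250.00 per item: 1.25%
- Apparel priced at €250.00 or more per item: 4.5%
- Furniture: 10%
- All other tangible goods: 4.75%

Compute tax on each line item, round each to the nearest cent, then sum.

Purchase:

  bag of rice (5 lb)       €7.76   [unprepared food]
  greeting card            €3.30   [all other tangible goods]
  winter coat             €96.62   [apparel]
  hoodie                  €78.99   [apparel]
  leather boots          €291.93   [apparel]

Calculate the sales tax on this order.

€16.16

Bag of rice (5 lb) €7.76: unprepared food → 8.5% → €0.66
Greeting card €3.30: all other tangible goods → 4.75% → €0.16
Winter coat €96.62: apparel, under €250.00 → 1.25% → €1.21
Hoodie €78.99: apparel, under €250.00 → 1.25% → €0.99
Leather boots €291.93: apparel, €250.00 or more → 4.5% → €13.14
Total tax = €0.66 + €0.16 + €1.21 + €0.99 + €13.14 = €16.16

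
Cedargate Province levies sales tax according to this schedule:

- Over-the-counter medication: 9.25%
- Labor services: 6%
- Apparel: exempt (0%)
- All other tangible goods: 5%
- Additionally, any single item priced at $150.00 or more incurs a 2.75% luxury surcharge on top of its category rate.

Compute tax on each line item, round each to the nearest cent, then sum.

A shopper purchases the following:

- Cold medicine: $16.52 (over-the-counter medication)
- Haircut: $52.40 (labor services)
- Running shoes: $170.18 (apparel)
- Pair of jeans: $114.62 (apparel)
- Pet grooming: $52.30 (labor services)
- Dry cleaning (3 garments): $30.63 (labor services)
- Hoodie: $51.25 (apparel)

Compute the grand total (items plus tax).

Cold medicine $16.52: over-the-counter medication → 9.25% → $1.53
Haircut $52.40: labor services → 6% → $3.14
Running shoes $170.18: apparel → 0% + 2.75% surcharge = 2.75% → $4.68
Pair of jeans $114.62: apparel → 0% → $0.00
Pet grooming $52.30: labor services → 6% → $3.14
Dry cleaning (3 garments) $30.63: labor services → 6% → $1.84
Hoodie $51.25: apparel → 0% → $0.00
Subtotal = $487.90; tax = $14.33; total due = $502.23

$502.23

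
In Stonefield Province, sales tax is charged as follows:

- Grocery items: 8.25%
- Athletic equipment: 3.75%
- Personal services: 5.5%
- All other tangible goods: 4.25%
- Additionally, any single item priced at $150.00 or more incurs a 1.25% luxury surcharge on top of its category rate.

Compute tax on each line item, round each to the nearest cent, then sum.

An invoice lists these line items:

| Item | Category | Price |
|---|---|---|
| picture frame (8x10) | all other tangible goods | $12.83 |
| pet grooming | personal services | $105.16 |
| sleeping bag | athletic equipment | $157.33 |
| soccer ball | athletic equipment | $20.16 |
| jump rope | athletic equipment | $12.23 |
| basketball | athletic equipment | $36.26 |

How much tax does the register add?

$16.78

Picture frame (8x10) $12.83: all other tangible goods → 4.25% → $0.55
Pet grooming $105.16: personal services → 5.5% → $5.78
Sleeping bag $157.33: athletic equipment → 3.75% + 1.25% surcharge = 5% → $7.87
Soccer ball $20.16: athletic equipment → 3.75% → $0.76
Jump rope $12.23: athletic equipment → 3.75% → $0.46
Basketball $36.26: athletic equipment → 3.75% → $1.36
Total tax = $0.55 + $5.78 + $7.87 + $0.76 + $0.46 + $1.36 = $16.78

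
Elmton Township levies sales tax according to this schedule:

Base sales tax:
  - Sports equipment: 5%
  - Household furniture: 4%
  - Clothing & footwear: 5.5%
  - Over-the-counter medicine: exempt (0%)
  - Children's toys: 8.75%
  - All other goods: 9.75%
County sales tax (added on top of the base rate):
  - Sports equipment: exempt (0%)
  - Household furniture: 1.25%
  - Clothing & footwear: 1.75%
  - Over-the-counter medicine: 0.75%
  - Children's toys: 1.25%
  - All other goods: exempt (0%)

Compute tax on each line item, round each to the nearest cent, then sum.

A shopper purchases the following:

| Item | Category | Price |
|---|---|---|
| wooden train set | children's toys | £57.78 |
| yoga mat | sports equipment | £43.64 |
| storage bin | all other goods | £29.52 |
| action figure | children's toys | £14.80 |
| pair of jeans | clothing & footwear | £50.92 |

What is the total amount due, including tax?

Wooden train set £57.78: children's toys → 8.75% + 1.25% county = 10% → £5.78
Yoga mat £43.64: sports equipment → 5% + 0% county = 5% → £2.18
Storage bin £29.52: all other goods → 9.75% + 0% county = 9.75% → £2.88
Action figure £14.80: children's toys → 8.75% + 1.25% county = 10% → £1.48
Pair of jeans £50.92: clothing & footwear → 5.5% + 1.75% county = 7.25% → £3.69
Subtotal = £196.66; tax = £16.01; total due = £212.67

£212.67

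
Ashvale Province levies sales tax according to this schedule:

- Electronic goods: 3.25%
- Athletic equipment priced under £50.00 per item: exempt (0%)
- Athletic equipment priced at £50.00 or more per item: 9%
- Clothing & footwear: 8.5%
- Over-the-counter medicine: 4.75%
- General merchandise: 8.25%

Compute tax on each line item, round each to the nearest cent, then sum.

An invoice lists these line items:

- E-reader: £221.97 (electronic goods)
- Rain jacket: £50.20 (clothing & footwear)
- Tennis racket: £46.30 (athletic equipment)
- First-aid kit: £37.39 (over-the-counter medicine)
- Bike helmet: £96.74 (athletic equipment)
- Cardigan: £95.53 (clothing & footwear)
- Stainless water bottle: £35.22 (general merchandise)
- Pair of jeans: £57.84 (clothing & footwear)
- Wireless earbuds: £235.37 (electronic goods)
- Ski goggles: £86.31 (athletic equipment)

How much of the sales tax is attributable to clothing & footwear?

Rain jacket £50.20: clothing & footwear → 8.5% → £4.27
Cardigan £95.53: clothing & footwear → 8.5% → £8.12
Pair of jeans £57.84: clothing & footwear → 8.5% → £4.92
Tax on clothing & footwear = £4.27 + £8.12 + £4.92 = £17.31

£17.31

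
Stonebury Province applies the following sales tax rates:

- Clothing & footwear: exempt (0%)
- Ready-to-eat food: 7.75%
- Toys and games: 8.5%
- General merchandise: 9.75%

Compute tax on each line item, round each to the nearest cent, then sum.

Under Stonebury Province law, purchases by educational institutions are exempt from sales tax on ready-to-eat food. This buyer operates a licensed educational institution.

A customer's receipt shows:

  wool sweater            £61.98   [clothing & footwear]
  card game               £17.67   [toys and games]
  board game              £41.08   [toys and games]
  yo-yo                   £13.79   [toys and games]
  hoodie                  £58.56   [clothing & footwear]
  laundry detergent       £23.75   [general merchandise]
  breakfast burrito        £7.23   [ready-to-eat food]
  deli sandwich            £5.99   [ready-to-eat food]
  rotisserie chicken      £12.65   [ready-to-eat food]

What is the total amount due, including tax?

Wool sweater £61.98: clothing & footwear → 0% → £0.00
Card game £17.67: toys and games → 8.5% → £1.50
Board game £41.08: toys and games → 8.5% → £3.49
Yo-yo £13.79: toys and games → 8.5% → £1.17
Hoodie £58.56: clothing & footwear → 0% → £0.00
Laundry detergent £23.75: general merchandise → 9.75% → £2.32
Breakfast burrito £7.23: ready-to-eat food, buyer-exempt → 0% → £0.00
Deli sandwich £5.99: ready-to-eat food, buyer-exempt → 0% → £0.00
Rotisserie chicken £12.65: ready-to-eat food, buyer-exempt → 0% → £0.00
Subtotal = £242.70; tax = £8.48; total due = £251.18

£251.18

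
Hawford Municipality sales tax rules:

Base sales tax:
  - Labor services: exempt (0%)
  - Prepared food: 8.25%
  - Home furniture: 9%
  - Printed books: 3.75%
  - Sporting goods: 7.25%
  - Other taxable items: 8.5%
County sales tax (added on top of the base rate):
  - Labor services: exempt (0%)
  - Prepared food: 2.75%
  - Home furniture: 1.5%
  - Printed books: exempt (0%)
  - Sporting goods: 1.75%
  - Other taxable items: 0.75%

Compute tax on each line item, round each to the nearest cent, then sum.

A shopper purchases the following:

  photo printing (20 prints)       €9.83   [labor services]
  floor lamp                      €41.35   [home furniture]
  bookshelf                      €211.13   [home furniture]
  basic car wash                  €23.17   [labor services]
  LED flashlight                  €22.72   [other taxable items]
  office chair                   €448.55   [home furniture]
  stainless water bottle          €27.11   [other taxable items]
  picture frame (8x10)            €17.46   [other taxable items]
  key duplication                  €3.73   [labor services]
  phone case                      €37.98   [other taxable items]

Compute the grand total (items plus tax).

€926.38

Photo printing (20 prints) €9.83: labor services → 0% + 0% county = 0% → €0.00
Floor lamp €41.35: home furniture → 9% + 1.5% county = 10.5% → €4.34
Bookshelf €211.13: home furniture → 9% + 1.5% county = 10.5% → €22.17
Basic car wash €23.17: labor services → 0% + 0% county = 0% → €0.00
LED flashlight €22.72: other taxable items → 8.5% + 0.75% county = 9.25% → €2.10
Office chair €448.55: home furniture → 9% + 1.5% county = 10.5% → €47.10
Stainless water bottle €27.11: other taxable items → 8.5% + 0.75% county = 9.25% → €2.51
Picture frame (8x10) €17.46: other taxable items → 8.5% + 0.75% county = 9.25% → €1.62
Key duplication €3.73: labor services → 0% + 0% county = 0% → €0.00
Phone case €37.98: other taxable items → 8.5% + 0.75% county = 9.25% → €3.51
Subtotal = €843.03; tax = €83.35; total due = €926.38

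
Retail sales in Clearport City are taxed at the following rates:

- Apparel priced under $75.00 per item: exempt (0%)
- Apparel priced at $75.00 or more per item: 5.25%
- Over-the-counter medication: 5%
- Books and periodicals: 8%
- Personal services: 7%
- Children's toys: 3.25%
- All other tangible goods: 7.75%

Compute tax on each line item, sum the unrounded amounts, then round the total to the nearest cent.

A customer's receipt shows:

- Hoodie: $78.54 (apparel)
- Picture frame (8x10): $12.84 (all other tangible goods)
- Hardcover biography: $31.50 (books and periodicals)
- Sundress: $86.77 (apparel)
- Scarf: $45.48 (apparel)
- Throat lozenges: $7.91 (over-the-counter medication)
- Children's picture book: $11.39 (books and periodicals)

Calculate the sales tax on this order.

Hoodie $78.54: apparel, $75.00 or more → 5.25% → $4.12335
Picture frame (8x10) $12.84: all other tangible goods → 7.75% → $0.9951
Hardcover biography $31.50: books and periodicals → 8% → $2.52
Sundress $86.77: apparel, $75.00 or more → 5.25% → $4.555425
Scarf $45.48: apparel, under $75.00 → 0% → $0.00
Throat lozenges $7.91: over-the-counter medication → 5% → $0.3955
Children's picture book $11.39: books and periodicals → 8% → $0.9112
Unrounded tax sum = $13.500575 → $13.50

$13.50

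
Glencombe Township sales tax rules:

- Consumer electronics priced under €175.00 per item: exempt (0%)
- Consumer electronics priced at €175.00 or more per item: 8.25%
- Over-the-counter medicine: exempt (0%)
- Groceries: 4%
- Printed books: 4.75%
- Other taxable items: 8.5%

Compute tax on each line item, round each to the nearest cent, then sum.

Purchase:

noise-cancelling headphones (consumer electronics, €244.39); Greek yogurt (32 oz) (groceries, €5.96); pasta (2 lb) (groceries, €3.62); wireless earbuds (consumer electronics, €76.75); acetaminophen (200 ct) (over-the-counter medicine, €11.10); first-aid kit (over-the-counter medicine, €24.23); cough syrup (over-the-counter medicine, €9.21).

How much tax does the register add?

Noise-cancelling headphones €244.39: consumer electronics, €175.00 or more → 8.25% → €20.16
Greek yogurt (32 oz) €5.96: groceries → 4% → €0.24
Pasta (2 lb) €3.62: groceries → 4% → €0.14
Wireless earbuds €76.75: consumer electronics, under €175.00 → 0% → €0.00
Acetaminophen (200 ct) €11.10: over-the-counter medicine → 0% → €0.00
First-aid kit €24.23: over-the-counter medicine → 0% → €0.00
Cough syrup €9.21: over-the-counter medicine → 0% → €0.00
Total tax = €20.16 + €0.24 + €0.14 = €20.54

€20.54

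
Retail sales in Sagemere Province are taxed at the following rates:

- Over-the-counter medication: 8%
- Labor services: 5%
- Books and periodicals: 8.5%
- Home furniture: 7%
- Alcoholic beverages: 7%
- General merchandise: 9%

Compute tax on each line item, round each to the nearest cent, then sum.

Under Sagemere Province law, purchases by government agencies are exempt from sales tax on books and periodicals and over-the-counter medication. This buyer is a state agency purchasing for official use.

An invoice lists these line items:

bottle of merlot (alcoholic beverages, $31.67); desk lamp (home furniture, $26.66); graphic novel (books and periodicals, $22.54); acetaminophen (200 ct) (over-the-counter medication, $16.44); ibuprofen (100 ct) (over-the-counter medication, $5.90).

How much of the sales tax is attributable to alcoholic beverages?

$2.22

Bottle of merlot $31.67: alcoholic beverages → 7% → $2.22
Tax on alcoholic beverages = $2.22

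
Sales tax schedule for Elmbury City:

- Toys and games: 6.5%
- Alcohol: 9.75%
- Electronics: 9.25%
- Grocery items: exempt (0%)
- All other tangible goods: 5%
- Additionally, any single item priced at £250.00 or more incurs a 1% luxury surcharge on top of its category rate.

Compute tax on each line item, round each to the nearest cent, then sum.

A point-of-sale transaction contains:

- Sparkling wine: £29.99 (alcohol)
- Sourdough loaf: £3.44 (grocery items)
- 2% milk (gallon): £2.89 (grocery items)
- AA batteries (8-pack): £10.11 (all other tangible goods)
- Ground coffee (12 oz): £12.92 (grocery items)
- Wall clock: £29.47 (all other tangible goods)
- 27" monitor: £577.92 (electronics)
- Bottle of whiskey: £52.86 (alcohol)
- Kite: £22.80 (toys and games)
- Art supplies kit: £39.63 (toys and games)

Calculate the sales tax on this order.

£73.35

Sparkling wine £29.99: alcohol → 9.75% → £2.92
Sourdough loaf £3.44: grocery items → 0% → £0.00
2% milk (gallon) £2.89: grocery items → 0% → £0.00
AA batteries (8-pack) £10.11: all other tangible goods → 5% → £0.51
Ground coffee (12 oz) £12.92: grocery items → 0% → £0.00
Wall clock £29.47: all other tangible goods → 5% → £1.47
27" monitor £577.92: electronics → 9.25% + 1% surcharge = 10.25% → £59.24
Bottle of whiskey £52.86: alcohol → 9.75% → £5.15
Kite £22.80: toys and games → 6.5% → £1.48
Art supplies kit £39.63: toys and games → 6.5% → £2.58
Total tax = £2.92 + £0.51 + £1.47 + £59.24 + £5.15 + £1.48 + £2.58 = £73.35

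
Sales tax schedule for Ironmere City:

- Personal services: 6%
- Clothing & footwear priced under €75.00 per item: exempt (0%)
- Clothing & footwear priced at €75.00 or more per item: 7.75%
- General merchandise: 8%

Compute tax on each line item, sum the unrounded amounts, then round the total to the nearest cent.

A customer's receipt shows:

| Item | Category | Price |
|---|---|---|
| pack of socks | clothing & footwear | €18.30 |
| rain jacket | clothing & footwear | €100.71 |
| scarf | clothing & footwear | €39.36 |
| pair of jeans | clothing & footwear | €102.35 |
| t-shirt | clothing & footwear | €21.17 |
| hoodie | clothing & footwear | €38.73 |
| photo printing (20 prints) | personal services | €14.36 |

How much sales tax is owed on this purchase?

Pack of socks €18.30: clothing & footwear, under €75.00 → 0% → €0.00
Rain jacket €100.71: clothing & footwear, €75.00 or more → 7.75% → €7.805025
Scarf €39.36: clothing & footwear, under €75.00 → 0% → €0.00
Pair of jeans €102.35: clothing & footwear, €75.00 or more → 7.75% → €7.932125
T-shirt €21.17: clothing & footwear, under €75.00 → 0% → €0.00
Hoodie €38.73: clothing & footwear, under €75.00 → 0% → €0.00
Photo printing (20 prints) €14.36: personal services → 6% → €0.8616
Unrounded tax sum = €16.59875 → €16.60

€16.60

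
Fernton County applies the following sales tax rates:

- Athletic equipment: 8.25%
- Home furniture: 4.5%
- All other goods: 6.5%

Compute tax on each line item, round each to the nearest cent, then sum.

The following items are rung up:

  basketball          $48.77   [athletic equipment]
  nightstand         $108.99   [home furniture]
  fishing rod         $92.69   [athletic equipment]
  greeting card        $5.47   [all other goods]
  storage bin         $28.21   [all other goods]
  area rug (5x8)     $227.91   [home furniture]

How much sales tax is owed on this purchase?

Basketball $48.77: athletic equipment → 8.25% → $4.02
Nightstand $108.99: home furniture → 4.5% → $4.90
Fishing rod $92.69: athletic equipment → 8.25% → $7.65
Greeting card $5.47: all other goods → 6.5% → $0.36
Storage bin $28.21: all other goods → 6.5% → $1.83
Area rug (5x8) $227.91: home furniture → 4.5% → $10.26
Total tax = $4.02 + $4.90 + $7.65 + $0.36 + $1.83 + $10.26 = $29.02

$29.02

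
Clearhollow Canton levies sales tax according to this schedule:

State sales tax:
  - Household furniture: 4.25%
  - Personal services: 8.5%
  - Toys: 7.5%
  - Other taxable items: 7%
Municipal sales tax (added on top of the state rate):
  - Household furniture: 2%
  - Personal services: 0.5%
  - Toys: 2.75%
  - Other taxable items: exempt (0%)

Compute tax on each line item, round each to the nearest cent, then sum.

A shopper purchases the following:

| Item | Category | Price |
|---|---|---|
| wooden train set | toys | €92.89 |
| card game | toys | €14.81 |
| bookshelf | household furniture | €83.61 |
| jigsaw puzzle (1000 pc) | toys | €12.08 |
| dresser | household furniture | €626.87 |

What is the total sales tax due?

€56.69

Wooden train set €92.89: toys → 7.5% + 2.75% municipal = 10.25% → €9.52
Card game €14.81: toys → 7.5% + 2.75% municipal = 10.25% → €1.52
Bookshelf €83.61: household furniture → 4.25% + 2% municipal = 6.25% → €5.23
Jigsaw puzzle (1000 pc) €12.08: toys → 7.5% + 2.75% municipal = 10.25% → €1.24
Dresser €626.87: household furniture → 4.25% + 2% municipal = 6.25% → €39.18
Total tax = €9.52 + €1.52 + €5.23 + €1.24 + €39.18 = €56.69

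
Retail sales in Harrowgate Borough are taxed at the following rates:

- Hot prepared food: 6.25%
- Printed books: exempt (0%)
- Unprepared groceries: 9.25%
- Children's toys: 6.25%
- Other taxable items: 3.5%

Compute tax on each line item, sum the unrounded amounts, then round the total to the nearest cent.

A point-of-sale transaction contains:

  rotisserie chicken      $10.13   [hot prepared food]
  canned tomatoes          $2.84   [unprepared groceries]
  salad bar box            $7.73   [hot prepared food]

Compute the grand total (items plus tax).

$22.08

Rotisserie chicken $10.13: hot prepared food → 6.25% → $0.633125
Canned tomatoes $2.84: unprepared groceries → 9.25% → $0.2627
Salad bar box $7.73: hot prepared food → 6.25% → $0.483125
Subtotal = $20.70; unrounded tax = $1.37895 → $1.38; total due = $22.08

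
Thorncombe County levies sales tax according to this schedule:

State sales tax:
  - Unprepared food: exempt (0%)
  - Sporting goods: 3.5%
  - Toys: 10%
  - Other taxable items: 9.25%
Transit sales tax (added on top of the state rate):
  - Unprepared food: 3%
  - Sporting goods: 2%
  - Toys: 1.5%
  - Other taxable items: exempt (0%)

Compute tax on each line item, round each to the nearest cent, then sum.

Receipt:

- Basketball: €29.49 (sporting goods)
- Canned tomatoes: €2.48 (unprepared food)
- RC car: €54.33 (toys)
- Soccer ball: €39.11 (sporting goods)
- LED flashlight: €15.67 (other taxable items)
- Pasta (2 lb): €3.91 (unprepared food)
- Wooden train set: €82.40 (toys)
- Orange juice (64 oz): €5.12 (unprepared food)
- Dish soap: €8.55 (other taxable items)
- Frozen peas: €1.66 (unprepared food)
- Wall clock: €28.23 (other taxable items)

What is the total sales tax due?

Basketball €29.49: sporting goods → 3.5% + 2% transit = 5.5% → €1.62
Canned tomatoes €2.48: unprepared food → 0% + 3% transit = 3% → €0.07
RC car €54.33: toys → 10% + 1.5% transit = 11.5% → €6.25
Soccer ball €39.11: sporting goods → 3.5% + 2% transit = 5.5% → €2.15
LED flashlight €15.67: other taxable items → 9.25% + 0% transit = 9.25% → €1.45
Pasta (2 lb) €3.91: unprepared food → 0% + 3% transit = 3% → €0.12
Wooden train set €82.40: toys → 10% + 1.5% transit = 11.5% → €9.48
Orange juice (64 oz) €5.12: unprepared food → 0% + 3% transit = 3% → €0.15
Dish soap €8.55: other taxable items → 9.25% + 0% transit = 9.25% → €0.79
Frozen peas €1.66: unprepared food → 0% + 3% transit = 3% → €0.05
Wall clock €28.23: other taxable items → 9.25% + 0% transit = 9.25% → €2.61
Total tax = €1.62 + €0.07 + €6.25 + €2.15 + €1.45 + €0.12 + €9.48 + €0.15 + €0.79 + €0.05 + €2.61 = €24.74

€24.74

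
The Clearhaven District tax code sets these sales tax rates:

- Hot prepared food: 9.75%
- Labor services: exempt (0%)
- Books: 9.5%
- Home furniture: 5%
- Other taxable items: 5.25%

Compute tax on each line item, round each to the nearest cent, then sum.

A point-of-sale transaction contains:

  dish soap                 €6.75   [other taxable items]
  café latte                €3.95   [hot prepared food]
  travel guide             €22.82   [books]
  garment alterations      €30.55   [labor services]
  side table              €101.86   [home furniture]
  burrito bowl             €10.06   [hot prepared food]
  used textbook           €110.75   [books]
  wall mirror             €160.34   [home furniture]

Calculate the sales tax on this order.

Dish soap €6.75: other taxable items → 5.25% → €0.35
Café latte €3.95: hot prepared food → 9.75% → €0.39
Travel guide €22.82: books → 9.5% → €2.17
Garment alterations €30.55: labor services → 0% → €0.00
Side table €101.86: home furniture → 5% → €5.09
Burrito bowl €10.06: hot prepared food → 9.75% → €0.98
Used textbook €110.75: books → 9.5% → €10.52
Wall mirror €160.34: home furniture → 5% → €8.02
Total tax = €0.35 + €0.39 + €2.17 + €5.09 + €0.98 + €10.52 + €8.02 = €27.52

€27.52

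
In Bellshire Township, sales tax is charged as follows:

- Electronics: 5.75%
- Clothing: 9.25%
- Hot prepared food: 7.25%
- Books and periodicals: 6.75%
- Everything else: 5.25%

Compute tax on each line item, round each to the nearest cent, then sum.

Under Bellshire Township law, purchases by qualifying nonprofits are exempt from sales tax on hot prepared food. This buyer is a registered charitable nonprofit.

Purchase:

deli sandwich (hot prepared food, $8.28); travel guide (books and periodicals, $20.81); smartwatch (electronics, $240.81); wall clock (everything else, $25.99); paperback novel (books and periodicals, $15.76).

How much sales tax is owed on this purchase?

$17.67

Deli sandwich $8.28: hot prepared food, buyer-exempt → 0% → $0.00
Travel guide $20.81: books and periodicals → 6.75% → $1.40
Smartwatch $240.81: electronics → 5.75% → $13.85
Wall clock $25.99: everything else → 5.25% → $1.36
Paperback novel $15.76: books and periodicals → 6.75% → $1.06
Total tax = $1.40 + $13.85 + $1.36 + $1.06 = $17.67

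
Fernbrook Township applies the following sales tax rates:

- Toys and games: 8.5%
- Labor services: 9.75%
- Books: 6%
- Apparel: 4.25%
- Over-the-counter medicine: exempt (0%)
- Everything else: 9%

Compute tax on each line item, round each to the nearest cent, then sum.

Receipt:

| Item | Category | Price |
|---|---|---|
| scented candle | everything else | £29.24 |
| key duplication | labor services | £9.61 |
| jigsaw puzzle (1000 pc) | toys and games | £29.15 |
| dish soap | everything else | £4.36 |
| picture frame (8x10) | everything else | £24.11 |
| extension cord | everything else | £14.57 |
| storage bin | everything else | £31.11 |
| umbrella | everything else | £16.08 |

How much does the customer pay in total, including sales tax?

Scented candle £29.24: everything else → 9% → £2.63
Key duplication £9.61: labor services → 9.75% → £0.94
Jigsaw puzzle (1000 pc) £29.15: toys and games → 8.5% → £2.48
Dish soap £4.36: everything else → 9% → £0.39
Picture frame (8x10) £24.11: everything else → 9% → £2.17
Extension cord £14.57: everything else → 9% → £1.31
Storage bin £31.11: everything else → 9% → £2.80
Umbrella £16.08: everything else → 9% → £1.45
Subtotal = £158.23; tax = £14.17; total due = £172.40

£172.40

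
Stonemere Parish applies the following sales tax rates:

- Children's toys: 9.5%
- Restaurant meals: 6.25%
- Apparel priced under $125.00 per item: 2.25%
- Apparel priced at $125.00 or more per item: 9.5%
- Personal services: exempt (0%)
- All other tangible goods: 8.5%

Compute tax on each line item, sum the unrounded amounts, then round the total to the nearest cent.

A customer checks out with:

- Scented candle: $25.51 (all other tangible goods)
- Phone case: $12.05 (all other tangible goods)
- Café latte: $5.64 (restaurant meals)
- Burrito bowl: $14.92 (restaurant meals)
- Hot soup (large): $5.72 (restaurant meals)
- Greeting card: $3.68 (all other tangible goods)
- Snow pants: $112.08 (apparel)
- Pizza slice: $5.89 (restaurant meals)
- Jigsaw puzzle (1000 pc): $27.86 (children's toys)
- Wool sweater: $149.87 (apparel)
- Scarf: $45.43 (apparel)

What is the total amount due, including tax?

$434.59

Scented candle $25.51: all other tangible goods → 8.5% → $2.16835
Phone case $12.05: all other tangible goods → 8.5% → $1.02425
Café latte $5.64: restaurant meals → 6.25% → $0.3525
Burrito bowl $14.92: restaurant meals → 6.25% → $0.9325
Hot soup (large) $5.72: restaurant meals → 6.25% → $0.3575
Greeting card $3.68: all other tangible goods → 8.5% → $0.3128
Snow pants $112.08: apparel, under $125.00 → 2.25% → $2.5218
Pizza slice $5.89: restaurant meals → 6.25% → $0.368125
Jigsaw puzzle (1000 pc) $27.86: children's toys → 9.5% → $2.6467
Wool sweater $149.87: apparel, $125.00 or more → 9.5% → $14.23765
Scarf $45.43: apparel, under $125.00 → 2.25% → $1.022175
Subtotal = $408.65; unrounded tax = $25.94435 → $25.94; total due = $434.59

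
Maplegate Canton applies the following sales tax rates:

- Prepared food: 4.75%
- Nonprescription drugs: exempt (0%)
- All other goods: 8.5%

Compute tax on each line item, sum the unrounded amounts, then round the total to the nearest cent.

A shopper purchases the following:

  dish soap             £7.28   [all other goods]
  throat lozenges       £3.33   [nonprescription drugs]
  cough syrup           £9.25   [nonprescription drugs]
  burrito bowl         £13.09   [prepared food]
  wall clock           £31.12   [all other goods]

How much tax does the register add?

Dish soap £7.28: all other goods → 8.5% → £0.6188
Throat lozenges £3.33: nonprescription drugs → 0% → £0.00
Cough syrup £9.25: nonprescription drugs → 0% → £0.00
Burrito bowl £13.09: prepared food → 4.75% → £0.621775
Wall clock £31.12: all other goods → 8.5% → £2.6452
Unrounded tax sum = £3.885775 → £3.89

£3.89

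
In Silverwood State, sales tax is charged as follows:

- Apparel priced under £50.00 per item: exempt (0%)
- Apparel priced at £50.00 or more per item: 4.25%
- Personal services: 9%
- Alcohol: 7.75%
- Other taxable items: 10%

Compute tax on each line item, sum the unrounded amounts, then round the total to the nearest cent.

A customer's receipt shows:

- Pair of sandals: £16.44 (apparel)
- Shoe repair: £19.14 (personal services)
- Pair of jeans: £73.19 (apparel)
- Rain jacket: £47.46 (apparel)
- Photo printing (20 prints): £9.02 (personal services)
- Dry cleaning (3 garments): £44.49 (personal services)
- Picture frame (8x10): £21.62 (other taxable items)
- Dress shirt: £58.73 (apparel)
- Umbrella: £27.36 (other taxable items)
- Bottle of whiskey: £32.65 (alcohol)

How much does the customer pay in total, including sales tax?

Pair of sandals £16.44: apparel, under £50.00 → 0% → £0.00
Shoe repair £19.14: personal services → 9% → £1.7226
Pair of jeans £73.19: apparel, £50.00 or more → 4.25% → £3.110575
Rain jacket £47.46: apparel, under £50.00 → 0% → £0.00
Photo printing (20 prints) £9.02: personal services → 9% → £0.8118
Dry cleaning (3 garments) £44.49: personal services → 9% → £4.0041
Picture frame (8x10) £21.62: other taxable items → 10% → £2.162
Dress shirt £58.73: apparel, £50.00 or more → 4.25% → £2.496025
Umbrella £27.36: other taxable items → 10% → £2.736
Bottle of whiskey £32.65: alcohol → 7.75% → £2.530375
Subtotal = £350.10; unrounded tax = £19.573475 → £19.57; total due = £369.67

£369.67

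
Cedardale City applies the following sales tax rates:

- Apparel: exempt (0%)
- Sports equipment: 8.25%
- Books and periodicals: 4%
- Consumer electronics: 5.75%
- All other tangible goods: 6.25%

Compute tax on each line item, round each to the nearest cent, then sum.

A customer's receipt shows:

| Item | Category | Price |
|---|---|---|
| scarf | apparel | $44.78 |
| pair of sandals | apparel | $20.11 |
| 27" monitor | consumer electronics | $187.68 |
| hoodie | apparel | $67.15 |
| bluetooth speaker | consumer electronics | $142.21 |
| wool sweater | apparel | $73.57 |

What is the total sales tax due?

Scarf $44.78: apparel → 0% → $0.00
Pair of sandals $20.11: apparel → 0% → $0.00
27" monitor $187.68: consumer electronics → 5.75% → $10.79
Hoodie $67.15: apparel → 0% → $0.00
Bluetooth speaker $142.21: consumer electronics → 5.75% → $8.18
Wool sweater $73.57: apparel → 0% → $0.00
Total tax = $10.79 + $8.18 = $18.97

$18.97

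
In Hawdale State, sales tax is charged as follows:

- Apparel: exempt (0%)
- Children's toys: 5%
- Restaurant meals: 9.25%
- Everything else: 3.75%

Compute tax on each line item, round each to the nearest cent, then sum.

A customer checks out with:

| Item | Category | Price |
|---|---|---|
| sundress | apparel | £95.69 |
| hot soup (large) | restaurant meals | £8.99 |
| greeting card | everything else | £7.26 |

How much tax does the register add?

Sundress £95.69: apparel → 0% → £0.00
Hot soup (large) £8.99: restaurant meals → 9.25% → £0.83
Greeting card £7.26: everything else → 3.75% → £0.27
Total tax = £0.83 + £0.27 = £1.10

£1.10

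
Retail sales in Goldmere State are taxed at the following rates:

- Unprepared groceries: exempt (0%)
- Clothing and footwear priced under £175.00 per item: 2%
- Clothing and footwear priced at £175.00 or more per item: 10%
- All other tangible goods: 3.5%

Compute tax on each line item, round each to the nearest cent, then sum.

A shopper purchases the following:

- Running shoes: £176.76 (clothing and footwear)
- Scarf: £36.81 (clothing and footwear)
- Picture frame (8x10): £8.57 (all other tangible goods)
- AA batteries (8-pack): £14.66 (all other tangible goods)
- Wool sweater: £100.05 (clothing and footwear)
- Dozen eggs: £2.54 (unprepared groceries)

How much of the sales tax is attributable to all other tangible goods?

£0.81

Picture frame (8x10) £8.57: all other tangible goods → 3.5% → £0.30
AA batteries (8-pack) £14.66: all other tangible goods → 3.5% → £0.51
Tax on all other tangible goods = £0.30 + £0.51 = £0.81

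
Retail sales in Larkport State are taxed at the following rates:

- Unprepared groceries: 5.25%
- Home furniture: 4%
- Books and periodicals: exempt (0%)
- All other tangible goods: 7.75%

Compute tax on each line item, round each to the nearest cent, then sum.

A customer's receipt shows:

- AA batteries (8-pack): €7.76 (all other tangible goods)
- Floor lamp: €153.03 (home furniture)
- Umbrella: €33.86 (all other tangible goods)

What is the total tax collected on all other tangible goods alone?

€3.22

AA batteries (8-pack) €7.76: all other tangible goods → 7.75% → €0.60
Umbrella €33.86: all other tangible goods → 7.75% → €2.62
Tax on all other tangible goods = €0.60 + €2.62 = €3.22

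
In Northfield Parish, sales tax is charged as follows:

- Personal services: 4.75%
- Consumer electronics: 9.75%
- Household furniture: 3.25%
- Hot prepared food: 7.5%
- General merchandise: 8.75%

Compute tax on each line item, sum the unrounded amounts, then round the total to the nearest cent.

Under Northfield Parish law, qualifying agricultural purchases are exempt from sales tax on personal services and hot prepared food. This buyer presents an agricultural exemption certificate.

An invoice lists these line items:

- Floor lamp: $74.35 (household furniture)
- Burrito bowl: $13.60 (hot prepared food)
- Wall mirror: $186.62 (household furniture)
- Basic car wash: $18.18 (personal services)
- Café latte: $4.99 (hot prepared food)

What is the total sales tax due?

$8.48

Floor lamp $74.35: household furniture → 3.25% → $2.416375
Burrito bowl $13.60: hot prepared food, buyer-exempt → 0% → $0.00
Wall mirror $186.62: household furniture → 3.25% → $6.06515
Basic car wash $18.18: personal services, buyer-exempt → 0% → $0.00
Café latte $4.99: hot prepared food, buyer-exempt → 0% → $0.00
Unrounded tax sum = $8.481525 → $8.48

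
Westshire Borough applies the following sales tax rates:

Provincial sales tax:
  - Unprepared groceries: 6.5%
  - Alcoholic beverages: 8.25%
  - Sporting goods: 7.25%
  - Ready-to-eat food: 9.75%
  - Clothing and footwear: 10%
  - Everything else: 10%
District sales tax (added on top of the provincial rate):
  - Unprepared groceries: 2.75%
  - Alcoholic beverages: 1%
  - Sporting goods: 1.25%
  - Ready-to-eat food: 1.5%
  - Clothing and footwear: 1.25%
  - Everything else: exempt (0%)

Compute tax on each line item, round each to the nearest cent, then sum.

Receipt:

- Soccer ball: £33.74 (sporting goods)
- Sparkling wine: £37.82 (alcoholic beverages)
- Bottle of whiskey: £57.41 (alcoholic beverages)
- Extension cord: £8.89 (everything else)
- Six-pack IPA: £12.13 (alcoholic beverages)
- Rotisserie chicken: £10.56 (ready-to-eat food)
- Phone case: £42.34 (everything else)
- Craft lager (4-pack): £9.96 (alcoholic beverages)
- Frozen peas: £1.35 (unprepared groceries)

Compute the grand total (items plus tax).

£234.35

Soccer ball £33.74: sporting goods → 7.25% + 1.25% district = 8.5% → £2.87
Sparkling wine £37.82: alcoholic beverages → 8.25% + 1% district = 9.25% → £3.50
Bottle of whiskey £57.41: alcoholic beverages → 8.25% + 1% district = 9.25% → £5.31
Extension cord £8.89: everything else → 10% + 0% district = 10% → £0.89
Six-pack IPA £12.13: alcoholic beverages → 8.25% + 1% district = 9.25% → £1.12
Rotisserie chicken £10.56: ready-to-eat food → 9.75% + 1.5% district = 11.25% → £1.19
Phone case £42.34: everything else → 10% + 0% district = 10% → £4.23
Craft lager (4-pack) £9.96: alcoholic beverages → 8.25% + 1% district = 9.25% → £0.92
Frozen peas £1.35: unprepared groceries → 6.5% + 2.75% district = 9.25% → £0.12
Subtotal = £214.20; tax = £20.15; total due = £234.35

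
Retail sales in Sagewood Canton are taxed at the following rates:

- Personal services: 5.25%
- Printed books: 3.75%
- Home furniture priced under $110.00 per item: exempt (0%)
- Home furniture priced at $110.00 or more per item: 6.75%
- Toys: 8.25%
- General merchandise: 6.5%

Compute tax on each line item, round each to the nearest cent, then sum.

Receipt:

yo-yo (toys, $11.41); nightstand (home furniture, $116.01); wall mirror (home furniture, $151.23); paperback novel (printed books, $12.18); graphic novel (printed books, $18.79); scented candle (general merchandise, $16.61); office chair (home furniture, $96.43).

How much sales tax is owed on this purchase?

$21.22

Yo-yo $11.41: toys → 8.25% → $0.94
Nightstand $116.01: home furniture, $110.00 or more → 6.75% → $7.83
Wall mirror $151.23: home furniture, $110.00 or more → 6.75% → $10.21
Paperback novel $12.18: printed books → 3.75% → $0.46
Graphic novel $18.79: printed books → 3.75% → $0.70
Scented candle $16.61: general merchandise → 6.5% → $1.08
Office chair $96.43: home furniture, under $110.00 → 0% → $0.00
Total tax = $0.94 + $7.83 + $10.21 + $0.46 + $0.70 + $1.08 = $21.22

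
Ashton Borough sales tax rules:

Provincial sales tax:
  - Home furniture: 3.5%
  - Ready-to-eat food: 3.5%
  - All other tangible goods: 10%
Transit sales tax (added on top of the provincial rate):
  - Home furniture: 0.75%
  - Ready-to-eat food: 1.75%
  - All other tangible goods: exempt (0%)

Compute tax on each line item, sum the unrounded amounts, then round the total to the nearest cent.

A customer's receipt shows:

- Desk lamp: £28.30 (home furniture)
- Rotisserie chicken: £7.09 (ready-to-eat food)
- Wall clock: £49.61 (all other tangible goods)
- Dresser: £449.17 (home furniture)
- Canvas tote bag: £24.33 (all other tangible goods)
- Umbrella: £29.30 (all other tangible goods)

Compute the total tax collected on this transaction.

Desk lamp £28.30: home furniture → 3.5% + 0.75% transit = 4.25% → £1.20275
Rotisserie chicken £7.09: ready-to-eat food → 3.5% + 1.75% transit = 5.25% → £0.372225
Wall clock £49.61: all other tangible goods → 10% + 0% transit = 10% → £4.961
Dresser £449.17: home furniture → 3.5% + 0.75% transit = 4.25% → £19.089725
Canvas tote bag £24.33: all other tangible goods → 10% + 0% transit = 10% → £2.433
Umbrella £29.30: all other tangible goods → 10% + 0% transit = 10% → £2.93
Unrounded tax sum = £30.9887 → £30.99

£30.99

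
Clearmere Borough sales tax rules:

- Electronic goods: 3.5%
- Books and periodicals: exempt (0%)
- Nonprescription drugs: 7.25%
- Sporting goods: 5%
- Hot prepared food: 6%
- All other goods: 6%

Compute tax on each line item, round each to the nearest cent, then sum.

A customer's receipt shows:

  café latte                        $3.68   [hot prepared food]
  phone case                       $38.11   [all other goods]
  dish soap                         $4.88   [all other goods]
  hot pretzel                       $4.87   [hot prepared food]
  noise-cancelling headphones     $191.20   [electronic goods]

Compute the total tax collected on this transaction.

$9.78

Café latte $3.68: hot prepared food → 6% → $0.22
Phone case $38.11: all other goods → 6% → $2.29
Dish soap $4.88: all other goods → 6% → $0.29
Hot pretzel $4.87: hot prepared food → 6% → $0.29
Noise-cancelling headphones $191.20: electronic goods → 3.5% → $6.69
Total tax = $0.22 + $2.29 + $0.29 + $0.29 + $6.69 = $9.78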